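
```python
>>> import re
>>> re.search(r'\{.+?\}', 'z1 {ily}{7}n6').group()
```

'{ily}'

Lazy quantifiers expand one character at a time until the remainder of the pattern can match.
`search` walks the string left to right and returns the first match it finds.
The match spans [3:8] → '{ily}'.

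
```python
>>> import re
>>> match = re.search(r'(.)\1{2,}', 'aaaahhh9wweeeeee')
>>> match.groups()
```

`\1` has to match the exact text group 1 already captured.
`re.search` tries every starting position until one works.
The match spans [0:4] → 'aaaa'.
Captured: group 1 = 'a'.

('a',)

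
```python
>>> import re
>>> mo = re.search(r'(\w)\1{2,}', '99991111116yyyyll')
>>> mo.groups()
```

('9',)

After group 1 captures some text, `\1` only succeeds where that same text appears again.
Unlike `match`, `search` isn't anchored — it looks for the pattern anywhere in the string.
The match spans [0:4] → '9999'.
Captured: group 1 = '9'.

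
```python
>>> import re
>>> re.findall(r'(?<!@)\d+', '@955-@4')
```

The negative lookahead/lookbehind blocks any match where the forbidden context is present.
`findall` yields the raw match text (1 of them) because the pattern has no groups.

['55']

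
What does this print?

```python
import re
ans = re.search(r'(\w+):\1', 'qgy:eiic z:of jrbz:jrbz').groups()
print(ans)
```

('jrbz',)

The match spans [14:23] → 'jrbz:jrbz'.
Captured: group 1 = 'jrbz'.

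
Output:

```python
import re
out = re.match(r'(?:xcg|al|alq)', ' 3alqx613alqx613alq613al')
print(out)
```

`re.match` won't scan ahead — the pattern has to work from the very first character.
Here position 0 doesn't satisfy it, so the call returns None.

None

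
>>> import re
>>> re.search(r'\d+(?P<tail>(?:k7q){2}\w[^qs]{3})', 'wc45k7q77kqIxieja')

None

This matches one or more of a digit; then the literal 'k7q' repeated 2 times, then a word character, then exactly 3 of any character except [qs] (captured as 'tail').
`re.search` tries every starting position until one works.
Here nothing in the string fits, so the call returns None.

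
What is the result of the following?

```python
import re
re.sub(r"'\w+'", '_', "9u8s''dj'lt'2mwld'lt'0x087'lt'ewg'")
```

"9u8s'_lt_lt_lt_"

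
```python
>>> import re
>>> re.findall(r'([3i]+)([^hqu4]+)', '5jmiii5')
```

[('iii', '5')]

`findall` packs the 2 group values into a tuple for every match.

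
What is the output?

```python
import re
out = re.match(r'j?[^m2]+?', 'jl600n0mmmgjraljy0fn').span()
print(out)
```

This matches optionally a literal 'j'; then one or more of any character except [m2] (lazy).
With `match`, the pattern is implicitly anchored at the beginning.
The match spans [0:2] → 'jl'.

(0, 2)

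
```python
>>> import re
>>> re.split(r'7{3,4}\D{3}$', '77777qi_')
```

Each match becomes a cut point; 2 segments remain.

['7', '']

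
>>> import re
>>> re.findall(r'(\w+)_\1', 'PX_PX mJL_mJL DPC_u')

['PX', 'mJL']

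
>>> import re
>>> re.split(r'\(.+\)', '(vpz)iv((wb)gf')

['', 'gf']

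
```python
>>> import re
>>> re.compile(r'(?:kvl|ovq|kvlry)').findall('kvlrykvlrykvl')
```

['kvl', 'kvl', 'kvl']

Alternation isn't longest-match — the leftmost alternative that fits at this position is chosen.
`findall` yields the raw match text (3 of them) because the pattern has no groups.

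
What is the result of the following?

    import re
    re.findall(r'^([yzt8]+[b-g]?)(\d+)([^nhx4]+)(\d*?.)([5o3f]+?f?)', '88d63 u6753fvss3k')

[('88d', '63', ' u6753fvs', 's', '3')]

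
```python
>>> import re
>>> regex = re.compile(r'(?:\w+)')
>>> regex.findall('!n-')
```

['n']

Since nothing is captured, `findall` lists the 1 matched substring directly.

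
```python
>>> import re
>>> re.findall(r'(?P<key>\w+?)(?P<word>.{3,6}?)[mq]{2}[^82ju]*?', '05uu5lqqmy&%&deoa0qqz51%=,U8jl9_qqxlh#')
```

A `+?`/`*?`/`{m,n}?` starts at its minimum and grows only as far as needed for what follows to match.
With 2 capturing groups, `findall` returns a 2-tuple per match.

[('0', '5uu5l'), ('d', 'eoa0'), ('U', '8jl9_')]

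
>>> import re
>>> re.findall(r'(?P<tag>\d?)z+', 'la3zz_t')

With a single group, `findall` returns only what that group captured — 1 item.

['3']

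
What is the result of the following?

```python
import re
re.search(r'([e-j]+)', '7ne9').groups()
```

Pattern: one or more of a character in [e-j] (captured).
`re.search` scans for the first position where the pattern succeeds.
The match spans [2:3] → 'e'.
Captured: group 1 = 'e'.

('e',)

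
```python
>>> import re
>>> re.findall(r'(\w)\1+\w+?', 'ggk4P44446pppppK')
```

['g', '4', 'p']

`\1` is not a pattern — it's the concrete string captured by group 1, re-applied verbatim.
Walking the string: at [0:3] match 'ggk', group 1 = 'g'; at [5:10] match '44446', group 1 = '4'; at [10:16] match 'pppppK', group 1 = 'p'.
Because there's exactly one group, `findall` drops the full match and keeps group 1 from each hit.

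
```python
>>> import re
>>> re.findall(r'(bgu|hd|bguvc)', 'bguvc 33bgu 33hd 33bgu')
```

['bgu', 'bgu', 'hd', 'bgu']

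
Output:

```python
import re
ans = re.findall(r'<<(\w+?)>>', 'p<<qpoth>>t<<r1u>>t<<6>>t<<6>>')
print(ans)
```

['qpoth', 'r1u', '6', '6']

One capturing group, so `findall` returns just the captured substring from each match — 4 in all.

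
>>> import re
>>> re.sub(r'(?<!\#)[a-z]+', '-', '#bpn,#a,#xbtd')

'#b-,#a,#x-'

The negative lookaround is zero-width — it rules out positions where the adjacent text would match, without consuming anything.
Matches: at [2:4] → 'pn'; at [10:13] → 'btd'.
Each match is replaced by '-'.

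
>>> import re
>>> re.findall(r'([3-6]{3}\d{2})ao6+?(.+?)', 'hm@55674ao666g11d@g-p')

Pattern: exactly 3 of a character in [3-6], then exactly 2 of a digit (captured); then the literal 'ao', then one or more of the literal '6' (lazy); then one or more of any character (lazy) (captured).
Because the quantifier is non-greedy, it stops expanding at the earliest point where the rest of the pattern can succeed.
Matches: at [3:12] match '55674ao66', groups = ('55674', '6').
2 groups means the one result is a tuple of 2 captured strings — 1 here.

[('55674', '6')]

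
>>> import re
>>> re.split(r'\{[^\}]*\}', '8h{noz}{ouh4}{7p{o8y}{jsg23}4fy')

['8h', '', '', '', '4fy']

Matches to split on: at [2:7] → '{noz}'; at [7:13] → '{ouh4}'; at [13:21] → '{7p{o8y}'; at [21:28] → '{jsg23}'.
Each match becomes a cut point; 5 segments remain.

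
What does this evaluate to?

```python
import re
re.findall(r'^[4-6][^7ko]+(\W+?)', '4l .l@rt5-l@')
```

['@']

This matches anchored at the start of the string; then a character in [4-6], then one or more of any character except [7ko]; then one or more of a non-word character (lazy) (captured).
Matches: at [0:12] match '4l .l@rt5-l@', group 1 = '@'.
One capturing group, so `findall` returns just the captured substring from the one match — 1 in all.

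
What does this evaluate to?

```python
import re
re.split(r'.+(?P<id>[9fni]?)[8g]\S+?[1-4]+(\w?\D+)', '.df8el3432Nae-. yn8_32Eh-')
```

['', '', 'Eh-', '']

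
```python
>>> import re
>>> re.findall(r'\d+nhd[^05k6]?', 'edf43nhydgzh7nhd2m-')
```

['7nhd2']

The pattern matches one or more of a digit; then the literal 'nhd', then optionally any character except [05k6].
Since nothing is captured, `findall` lists the 1 matched substring directly.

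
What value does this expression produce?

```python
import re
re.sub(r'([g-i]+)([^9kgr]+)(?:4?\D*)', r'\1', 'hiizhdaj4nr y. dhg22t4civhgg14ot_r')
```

The replacement refers to a captured group, so each match is rewritten using its own captured text.

'hii22t4ci14ot_r'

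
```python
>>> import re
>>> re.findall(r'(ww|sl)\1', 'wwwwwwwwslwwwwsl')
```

A backreference is literal: `\1` must see the identical characters the first group matched.
Scanning left to right: at [0:4] match 'wwww', group 1 = 'ww'; at [4:8] match 'wwww', group 1 = 'ww'; at [10:14] match 'wwww', group 1 = 'ww'.
With a single group, `findall` returns only what that group captured — 3 items.

['ww', 'ww', 'ww']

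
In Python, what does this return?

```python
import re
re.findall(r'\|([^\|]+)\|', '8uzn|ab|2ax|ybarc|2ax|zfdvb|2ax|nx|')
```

Scanning left to right: at [4:8] match '|ab|', group 1 = 'ab'; at [11:18] match '|ybarc|', group 1 = 'ybarc'; at [21:28] match '|zfdvb|', group 1 = 'zfdvb'; at [31:35] match '|nx|', group 1 = 'nx'.
With a single group, `findall` returns only what that group captured — 4 items.

['ab', 'ybarc', 'zfdvb', 'nx']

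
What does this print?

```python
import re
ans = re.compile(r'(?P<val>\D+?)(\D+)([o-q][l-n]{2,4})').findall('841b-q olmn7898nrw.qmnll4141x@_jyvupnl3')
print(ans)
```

[('b', '-q ', 'olmn'), ('n', 'rw.', 'qmnll'), ('x', '@_jyvu', 'pnl')]

This matches one or more of a non-digit (lazy) (captured as 'val'); then one or more of a non-digit (captured); then a character in [o-q], then 2 to 4 of a character in [l-n] (captured).
A non-greedy quantifier consumes as few characters as it can — just enough that the remainder of the pattern still matches from where it stops; whatever follows it matches normally.
Matches: at [3:11] match 'b-q olmn', groups = ('b', '-q ', 'olmn'); at [15:24] match 'nrw.qmnll', groups = ('n', 'rw.', 'qmnll'); at [28:38] match 'x@_jyvupnl', groups = ('x', '@_jyvu', 'pnl').
3 groups means each result is a tuple of 3 captured strings — 3 here.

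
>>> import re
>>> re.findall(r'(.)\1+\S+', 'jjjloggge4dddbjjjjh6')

['j']

`\1` is not a pattern — it's the concrete string captured by group 1, re-applied verbatim.
With a single group, `findall` returns only what that group captured — 1 item.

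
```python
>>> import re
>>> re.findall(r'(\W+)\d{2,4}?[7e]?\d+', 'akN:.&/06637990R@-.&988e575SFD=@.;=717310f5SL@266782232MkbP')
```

[':.&/', '@-.&', '=@.;=', '@']

Pattern: one or more of a non-word character (captured); then 2 to 4 of a digit (lazy); then optionally one of [7e], then one or more of a digit.
Walking the string: at [3:15] match ':.&/06637990', group 1 = ':.&/'; at [16:23] match '@-.&988', group 1 = '@-.&'; at [30:41] match '=@.;=717310', group 1 = '=@.;='; at [45:55] match '@266782232', group 1 = '@'.
`findall` collects group 1 from each match (4 total).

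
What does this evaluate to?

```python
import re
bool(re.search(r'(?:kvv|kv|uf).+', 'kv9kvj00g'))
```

True

Unlike `match`, `search` isn't anchored — it looks for the pattern anywhere in the string.
The match spans [0:9] → 'kv9kvj00g'.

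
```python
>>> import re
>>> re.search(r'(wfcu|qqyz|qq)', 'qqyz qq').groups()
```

The match spans [0:4] → 'qqyz'.
Captured: group 1 = 'qqyz'.

('qqyz',)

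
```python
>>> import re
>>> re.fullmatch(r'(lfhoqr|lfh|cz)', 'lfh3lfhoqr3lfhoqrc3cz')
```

None

`re.fullmatch` requires the pattern to consume the entire string.
Here the pattern can't cover the whole string, so the call returns None.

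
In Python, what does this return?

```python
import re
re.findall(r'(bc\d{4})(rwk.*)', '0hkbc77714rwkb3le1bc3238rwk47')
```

The pattern matches the literal 'bc', then exactly 4 of a digit (captured); then the literal 'rwk', then zero or more of any character (captured).
Walking the string: at [18:29] match 'bc3238rwk47', groups = ('bc3238', 'rwk47').
2 groups means the one result is a tuple of 2 captured strings — 1 here.

[('bc3238', 'rwk47')]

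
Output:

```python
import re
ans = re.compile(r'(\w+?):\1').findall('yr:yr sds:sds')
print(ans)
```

After group 1 captures some text, `\1` only succeeds where that same text appears again.
Walking the string: at [0:5] match 'yr:yr', group 1 = 'yr'; at [6:13] match 'sds:sds', group 1 = 'sds'.
One capturing group, so `findall` returns just the captured substring from each match — 2 in all.

['yr', 'sds']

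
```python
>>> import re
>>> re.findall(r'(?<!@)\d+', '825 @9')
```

A negative assertion filters positions out without eating any characters.
With no groups in the pattern, `findall` gives back each whole match — 1 here.

['825']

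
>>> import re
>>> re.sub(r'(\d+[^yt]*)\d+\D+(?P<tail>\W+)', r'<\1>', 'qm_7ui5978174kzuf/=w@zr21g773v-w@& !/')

`\1` in the replacement pulls in group 1's text for each match.

'qm_<7ui5978174kzuf/=w@zr21g77>'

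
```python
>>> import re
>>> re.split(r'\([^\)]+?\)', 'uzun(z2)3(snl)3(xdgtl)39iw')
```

Matches to split on: at [4:8] → '(z2)'; at [9:14] → '(snl)'; at [15:22] → '(xdgtl)'.
The string is cut at each match, leaving 4 pieces.

['uzun', '3', '3', '39iw']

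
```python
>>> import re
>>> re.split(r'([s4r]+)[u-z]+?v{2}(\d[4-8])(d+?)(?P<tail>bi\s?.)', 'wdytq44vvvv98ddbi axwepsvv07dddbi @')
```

['wdytq', '44', '98', 'dd', 'bi a', 'xwepsvv07dddbi @']

Pattern: one or more of one of [s4r] (captured); then one or more of a character in [u-z] (lazy), then exactly 2 of the literal 'v'; then a digit, then a character in [4-8] (captured); then one or more of a literal 'd' (lazy) (captured); then the literal 'bi', then optionally whitespace, then any character (captured as 'tail').
Matches to split on: at [5:19] → '44vvvv98ddbi a'.
The group in the pattern means `split` returns the separators' captures alongside the pieces.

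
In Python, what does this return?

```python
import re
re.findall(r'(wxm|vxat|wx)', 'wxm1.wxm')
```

['wxm', 'wxm']

`|` is ordered: at each position the engine commits to the first alternative that works.
Matches: at [0:3] match 'wxm', group 1 = 'wxm'; at [5:8] match 'wxm', group 1 = 'wxm'.
With a single group, `findall` returns only what that group captured — 2 items.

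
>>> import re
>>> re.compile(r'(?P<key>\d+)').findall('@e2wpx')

This matches one or more of a digit (captured as 'key').
Scanning left to right: at [2:3] match '2', group 1 = '2'.
Because there's exactly one group, `findall` drops the full match and keeps group 1 from the one hit.

['2']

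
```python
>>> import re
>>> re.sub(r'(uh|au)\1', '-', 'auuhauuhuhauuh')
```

'auuhau-auuh'

`\1` has to match the exact text group 1 already captured.
Each match is replaced by '-'.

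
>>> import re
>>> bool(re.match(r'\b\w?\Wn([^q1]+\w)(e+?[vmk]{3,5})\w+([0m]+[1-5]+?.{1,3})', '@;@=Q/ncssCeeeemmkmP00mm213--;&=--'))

The pattern matches a word boundary (`\b`, zero-width); then optionally a word character, then a non-word character, then the literal 'n'; then one or more of any character except [q1], then a word character (captured); then one or more of a literal 'e' (lazy), then 3 to 5 of one of [vmk] (captured); then one or more of a word character; then one or more of one of [0m], then one or more of a character in [1-5] (lazy), then 1 to 3 of any character (captured).
`match` is anchored at position 0; if the pattern doesn't fit there, it returns None.
Here position 0 doesn't satisfy it, so the call returns None, and `bool(None)` is False.

False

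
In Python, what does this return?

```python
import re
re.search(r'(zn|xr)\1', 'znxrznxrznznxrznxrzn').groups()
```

The match spans [8:12] → 'znzn'.
Captured: group 1 = 'zn'.

('zn',)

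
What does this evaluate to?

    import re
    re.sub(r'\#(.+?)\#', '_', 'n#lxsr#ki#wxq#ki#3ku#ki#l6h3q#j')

'n_ki_ki_ki_j'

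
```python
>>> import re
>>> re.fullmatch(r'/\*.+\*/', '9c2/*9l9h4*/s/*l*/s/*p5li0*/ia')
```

`re.fullmatch` is like wrapping the pattern in `^…$` (in single-line mode).
Here the string isn't matched end-to-end, so the call returns None.

None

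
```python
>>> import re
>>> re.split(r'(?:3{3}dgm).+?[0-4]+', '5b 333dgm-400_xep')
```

['5b ', '_xep']

This matches exactly 3 of a literal '3', then the literal 'dgm' (non-capturing group); then one or more of any character (lazy), then one or more of a character in [0-4].
Matches to split on: at [3:13] → '333dgm-400'.
Each match becomes a cut point; 2 segments remain.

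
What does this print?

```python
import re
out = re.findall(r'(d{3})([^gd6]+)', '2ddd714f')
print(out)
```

The pattern matches exactly 3 of a literal 'd' (captured); then one or more of any character except [gd6] (captured).
Matches: at [1:8] match 'ddd714f', groups = ('ddd', '714f').
2 groups means the one result is a tuple of 2 captured strings — 1 here.

[('ddd', '714f')]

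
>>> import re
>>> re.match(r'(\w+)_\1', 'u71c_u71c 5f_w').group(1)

'u71c'

A backreference is literal: `\1` must see the identical characters the first group matched.
With `match`, the pattern is implicitly anchored at the beginning.
The match spans [0:9] → 'u71c_u71c'.
Captured: group 1 = 'u71c'.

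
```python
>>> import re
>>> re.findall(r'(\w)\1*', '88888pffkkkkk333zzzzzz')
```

`\1` has to match the exact text group 1 already captured.
With a single group, `findall` returns only what that group captured — 6 items.

['8', 'p', 'f', 'k', '3', 'z']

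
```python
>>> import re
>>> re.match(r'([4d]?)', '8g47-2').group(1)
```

The pattern matches optionally one of [4d] (captured).
`match` is anchored at position 0; if the pattern doesn't fit there, it returns None.
The match spans [0:0] → ''.
Captured: group 1 = ''.

''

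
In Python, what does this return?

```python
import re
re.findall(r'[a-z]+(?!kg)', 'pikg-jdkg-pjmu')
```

The negative lookaround is zero-width — it rules out positions where the adjacent text would match, without consuming anything.
Walking the string: at [0:4] → 'pikg'; at [5:9] → 'jdkg'; at [10:14] → 'pjmu'.
No capturing groups, so `findall` returns the 3 full match strings.

['pikg', 'jdkg', 'pjmu']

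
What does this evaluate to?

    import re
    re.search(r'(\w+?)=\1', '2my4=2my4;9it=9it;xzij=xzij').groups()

The match spans [0:9] → '2my4=2my4'.
Captured: group 1 = '2my4'.

('2my4',)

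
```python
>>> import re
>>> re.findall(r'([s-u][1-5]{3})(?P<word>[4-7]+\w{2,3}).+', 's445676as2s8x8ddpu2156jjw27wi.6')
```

[('s445', '676as2')]

2 groups means the one result is a tuple of 2 captured strings — 1 here.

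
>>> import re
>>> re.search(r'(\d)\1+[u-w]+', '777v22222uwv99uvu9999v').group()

`\1` has to match the exact text group 1 already captured.
`re.search` tries every starting position until one works.
The match spans [0:4] → '777v'.
Captured: group 1 = '7'.

'777v'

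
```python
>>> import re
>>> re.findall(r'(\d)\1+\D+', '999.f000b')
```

['9', '0']

`\1` has to match the exact text group 1 already captured.
Because there's exactly one group, `findall` drops the full match and keeps group 1 from each hit.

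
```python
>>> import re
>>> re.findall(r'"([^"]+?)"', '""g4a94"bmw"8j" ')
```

Walking the string: at [1:8] match '"g4a94"', group 1 = 'g4a94'; at [11:15] match '"8j"', group 1 = '8j'.
`findall` collects group 1 from each match (2 total).

['g4a94', '8j']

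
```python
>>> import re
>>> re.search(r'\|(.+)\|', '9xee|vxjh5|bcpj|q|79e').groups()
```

('vxjh5|bcpj|q',)

`search` walks the string left to right and returns the first match it finds.
The match spans [4:18] → '|vxjh5|bcpj|q|'.
Captured: group 1 = 'vxjh5|bcpj|q'.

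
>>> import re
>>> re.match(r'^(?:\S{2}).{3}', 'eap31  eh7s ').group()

The pattern matches anchored at the start of the string; then exactly 2 of a non-whitespace character (non-capturing group); then exactly 3 of any character.
`re.match` only tries the pattern at the start of the string.
The match spans [0:5] → 'eap31'.

'eap31'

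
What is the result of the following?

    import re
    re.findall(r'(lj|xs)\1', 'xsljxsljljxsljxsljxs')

['lj']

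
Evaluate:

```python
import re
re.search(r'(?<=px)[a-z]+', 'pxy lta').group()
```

'y'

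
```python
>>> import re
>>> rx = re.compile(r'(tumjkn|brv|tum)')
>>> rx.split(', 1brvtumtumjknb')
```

[', 1', 'brv', '', 'tum', '', 'tumjkn', 'b']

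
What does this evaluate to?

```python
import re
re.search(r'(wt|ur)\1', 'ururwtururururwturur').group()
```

'urur'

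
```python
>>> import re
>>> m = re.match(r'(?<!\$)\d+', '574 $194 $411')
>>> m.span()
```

`re.match` only tries the pattern at the start of the string.
The match spans [0:3] → '574'.

(0, 3)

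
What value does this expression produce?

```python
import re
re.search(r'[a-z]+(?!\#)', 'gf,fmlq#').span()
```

(0, 2)

`(?!…)`/`(?<!…)` only lets a position through if the neighbouring text does NOT match; no characters are consumed.
Unlike `match`, `search` isn't anchored — it looks for the pattern anywhere in the string.
The match spans [0:2] → 'gf'.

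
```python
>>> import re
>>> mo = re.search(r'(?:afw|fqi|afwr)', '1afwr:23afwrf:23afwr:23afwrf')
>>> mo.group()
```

`|` is ordered: at each position the engine commits to the first alternative that works.
`search` walks the string left to right and returns the first match it finds.
The match spans [1:4] → 'afw'.

'afw'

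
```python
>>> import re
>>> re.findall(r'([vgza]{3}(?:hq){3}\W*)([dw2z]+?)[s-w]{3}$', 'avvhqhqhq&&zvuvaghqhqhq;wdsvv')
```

[('vaghqhqhq;', 'wd')]

Pattern: exactly 3 of one of [vgza], then the literal 'hq' repeated 3 times, then zero or more of a non-word character (captured); then one or more of one of [dw2z] (lazy) (captured); then exactly 3 of a character in [s-w]; then anchored at the end.
Scanning left to right: at [14:29] match 'vaghqhqhq;wdsvv', groups = ('vaghqhqhq;', 'wd').
2 groups means the one result is a tuple of 2 captured strings — 1 here.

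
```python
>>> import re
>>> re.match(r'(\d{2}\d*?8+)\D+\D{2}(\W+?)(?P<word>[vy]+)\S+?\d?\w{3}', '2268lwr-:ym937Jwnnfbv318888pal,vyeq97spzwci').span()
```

`match` is anchored at position 0; if the pattern doesn't fit there, it returns None.
The match spans [0:15] → '2268lwr-:ym937J'.

(0, 15)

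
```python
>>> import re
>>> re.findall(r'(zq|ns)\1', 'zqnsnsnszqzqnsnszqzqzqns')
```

['ns', 'zq', 'ns', 'zq']

After group 1 captures some text, `\1` only succeeds where that same text appears again.
Scanning left to right: at [2:6] match 'nsns', group 1 = 'ns'; at [8:12] match 'zqzq', group 1 = 'zq'; at [12:16] match 'nsns', group 1 = 'ns'; at [16:20] match 'zqzq', group 1 = 'zq'.
One capturing group, so `findall` returns just the captured substring from each match — 4 in all.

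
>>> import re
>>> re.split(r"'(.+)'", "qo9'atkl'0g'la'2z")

['qo9', "atkl'0g'la", '2z']

`re.split` interleaves the captured-group text with the surrounding fragments.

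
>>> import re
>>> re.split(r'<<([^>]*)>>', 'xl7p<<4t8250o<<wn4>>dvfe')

['xl7p', '4t8250o<<wn4', 'dvfe']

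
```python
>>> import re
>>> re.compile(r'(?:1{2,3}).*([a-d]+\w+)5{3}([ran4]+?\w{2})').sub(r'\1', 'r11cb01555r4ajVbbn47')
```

'rb01jVbbn47'

Each match is replaced using the text its own group 1 captured.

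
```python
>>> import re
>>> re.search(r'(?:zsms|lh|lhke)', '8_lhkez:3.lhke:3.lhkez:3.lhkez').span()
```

(2, 4)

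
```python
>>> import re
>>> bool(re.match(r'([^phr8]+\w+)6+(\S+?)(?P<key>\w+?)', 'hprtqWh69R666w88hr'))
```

False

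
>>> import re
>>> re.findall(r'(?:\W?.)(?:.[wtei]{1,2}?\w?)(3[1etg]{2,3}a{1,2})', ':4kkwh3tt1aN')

['3tt1a']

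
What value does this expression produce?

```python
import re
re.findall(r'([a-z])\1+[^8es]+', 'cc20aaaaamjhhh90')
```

['c']

`\1` is not a pattern — it's the concrete string captured by group 1, re-applied verbatim.
One capturing group, so `findall` returns just the captured substring from the one match — 1 in all.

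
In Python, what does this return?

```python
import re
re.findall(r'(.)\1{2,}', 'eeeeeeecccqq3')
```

['e', 'c']

After group 1 captures some text, `\1` only succeeds where that same text appears again.
`findall` collects group 1 from each match (2 total).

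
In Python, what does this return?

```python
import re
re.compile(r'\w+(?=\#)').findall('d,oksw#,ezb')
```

['oksw']

The lookaround is zero-width — it requires the adjacent text to match without consuming it, so the asserted text isn't part of the match.
Matches: at [2:6] → 'oksw'.
No capturing groups, so `findall` returns the 1 full match string.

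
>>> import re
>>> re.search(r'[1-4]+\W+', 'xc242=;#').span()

(2, 8)

This matches one or more of a character in [1-4]; then one or more of a non-word character.
Unlike `match`, `search` isn't anchored — it looks for the pattern anywhere in the string.
The match spans [2:8] → '242=;#'.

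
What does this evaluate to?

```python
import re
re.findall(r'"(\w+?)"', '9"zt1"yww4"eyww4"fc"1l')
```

['zt1', 'eyww4']

Scanning left to right: at [1:6] match '"zt1"', group 1 = 'zt1'; at [10:17] match '"eyww4"', group 1 = 'eyww4'.
Because there's exactly one group, `findall` drops the full match and keeps group 1 from each hit.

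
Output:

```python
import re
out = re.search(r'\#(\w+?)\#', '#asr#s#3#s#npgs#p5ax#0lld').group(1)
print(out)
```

asr

Unlike `match`, `search` isn't anchored — it looks for the pattern anywhere in the string.
The match spans [0:5] → '#asr#'.
Captured: group 1 = 'asr'.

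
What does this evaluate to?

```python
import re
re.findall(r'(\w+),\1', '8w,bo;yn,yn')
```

['yn']

A backreference is literal: `\1` must see the identical characters the first group matched.
Scanning left to right: at [6:11] match 'yn,yn', group 1 = 'yn'.
With a single group, `findall` returns only what that group captured — 1 item.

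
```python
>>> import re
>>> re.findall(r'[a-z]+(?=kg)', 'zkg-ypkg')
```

The positive lookaround only admits positions where the adjacent text matches; those characters stay outside the span.
Matches: at [0:1] → 'z'; at [4:6] → 'yp'.
No capturing groups, so `findall` returns the 2 full match strings.

['z', 'yp']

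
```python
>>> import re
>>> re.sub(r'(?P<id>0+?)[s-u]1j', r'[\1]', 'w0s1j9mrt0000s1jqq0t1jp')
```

Pattern: one or more of a literal '0' (lazy) (captured as 'id'); then a character in [s-u], then the literal '1j'.
Matches: at [1:5] → '0s1j'; at [9:16] → '0000s1j'; at [18:22] → '0t1j'.
Each match is replaced using the text its own group 1 captured.

'w[0]9mrt[0000]qq[0]p'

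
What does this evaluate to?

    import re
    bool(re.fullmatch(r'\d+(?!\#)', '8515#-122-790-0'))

False

For `fullmatch`, every character of the input must be accounted for by the pattern.
Here the string isn't matched end-to-end, so the call returns None, and `bool(None)` is False.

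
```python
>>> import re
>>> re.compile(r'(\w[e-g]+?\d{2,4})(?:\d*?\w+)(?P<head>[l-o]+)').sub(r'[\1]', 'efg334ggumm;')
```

'[efg334];'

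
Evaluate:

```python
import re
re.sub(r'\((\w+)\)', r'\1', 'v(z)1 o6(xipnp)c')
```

'vz1 o6xipnpc'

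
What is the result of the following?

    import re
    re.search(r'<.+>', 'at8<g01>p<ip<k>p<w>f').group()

`re.search` tries every starting position until one works.
The match spans [3:19] → '<g01>p<ip<k>p<w>'.

'<g01>p<ip<k>p<w>'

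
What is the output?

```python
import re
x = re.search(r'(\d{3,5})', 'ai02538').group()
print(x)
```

This matches 3 to 5 of a digit (captured).
`re.search` scans for the first position where the pattern succeeds.
The match spans [2:7] → '02538'.
Captured: group 1 = '02538'.

02538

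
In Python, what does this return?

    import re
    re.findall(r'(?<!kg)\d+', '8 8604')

['8', '8604']

`(?!…)`/`(?<!…)` only lets a position through if the neighbouring text does NOT match; no characters are consumed.
Matches: at [0:1] → '8'; at [2:6] → '8604'.
`findall` yields the raw match text (2 of them) because the pattern has no groups.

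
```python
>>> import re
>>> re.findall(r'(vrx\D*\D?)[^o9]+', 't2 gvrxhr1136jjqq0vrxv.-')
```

Pattern: the literal 'vrx', then zero or more of a non-digit, then optionally a non-digit (captured); then one or more of any character except [o9].
Matches: at [4:24] match 'vrxhr1136jjqq0vrxv.-', group 1 = 'vrxhr'.
One capturing group, so `findall` returns just the captured substring from the one match — 1 in all.

['vrxhr']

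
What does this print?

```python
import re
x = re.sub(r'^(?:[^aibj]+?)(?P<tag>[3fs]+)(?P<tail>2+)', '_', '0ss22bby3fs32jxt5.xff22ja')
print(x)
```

`sub` substitutes '_' at each match site.

_bby3fs32jxt5.xff22ja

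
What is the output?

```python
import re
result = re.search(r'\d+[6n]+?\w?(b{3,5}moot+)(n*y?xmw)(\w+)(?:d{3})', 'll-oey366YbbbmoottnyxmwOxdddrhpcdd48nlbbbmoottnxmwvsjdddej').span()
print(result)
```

(6, 56)

Pattern: one or more of a digit, then one or more of one of [6n] (lazy), then optionally a word character; then 3 to 5 of the literal 'b', then the literal 'moo', then one or more of a literal 't' (captured); then zero or more of a literal 'n', then optionally a literal 'y', then the literal 'xmw' (captured); then one or more of a word character (captured); then exactly 3 of a literal 'd' (non-capturing group).
Unlike `match`, `search` isn't anchored — it looks for the pattern anywhere in the string.
The match spans [6:56] → '366YbbbmoottnyxmwOxdddrhpcdd48nlbbbmoottnxmwvsjddd'.
Captured: group 1 = 'bbbmoott', group 2 = 'nyxmw', group 3 = 'Oxdddrhpcdd48nlbbbmoottnxmwvsj'.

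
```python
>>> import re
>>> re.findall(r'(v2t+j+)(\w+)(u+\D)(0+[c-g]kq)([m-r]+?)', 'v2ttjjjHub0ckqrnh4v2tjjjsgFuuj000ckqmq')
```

With the lazy modifier that quantifier settles for the fewest repetitions that let the rest of the pattern succeed (the atoms after it are unaffected and can still be greedy).
`findall` packs the 5 group values into a tuple for every match.

[('v2ttjjj', 'Hub0ckqrnh4v2tjjjsgFu', 'uj', '000ckq', 'm')]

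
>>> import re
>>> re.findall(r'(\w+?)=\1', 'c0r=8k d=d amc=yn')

['d']

`\1` is not a pattern — it's the concrete string captured by group 1, re-applied verbatim.
Because there's exactly one group, `findall` drops the full match and keeps group 1 from the one hit.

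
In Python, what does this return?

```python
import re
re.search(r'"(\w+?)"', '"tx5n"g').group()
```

The match spans [0:6] → '"tx5n"'.

'"tx5n"'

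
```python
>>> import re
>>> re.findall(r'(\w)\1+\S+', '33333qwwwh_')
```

['3']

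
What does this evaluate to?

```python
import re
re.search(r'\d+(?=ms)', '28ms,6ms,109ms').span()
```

The `(?=…)`/`(?<=…)` assertion just peeks at neighbouring text; it doesn't advance the match position.
`re.search` scans for the first position where the pattern succeeds.
The match spans [0:2] → '28'.

(0, 2)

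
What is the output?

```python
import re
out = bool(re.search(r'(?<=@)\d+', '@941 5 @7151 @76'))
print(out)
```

True

The positive lookaround only admits positions where the adjacent text matches; those characters stay outside the span.
`search` walks the string left to right and returns the first match it finds.
The match spans [1:4] → '941'.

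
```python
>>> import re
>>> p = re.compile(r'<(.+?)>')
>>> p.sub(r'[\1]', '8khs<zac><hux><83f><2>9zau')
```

With the lazy modifier that quantifier settles for the fewest repetitions that let the rest of the pattern succeed (the atoms after it are unaffected and can still be greedy).
Matches: at [4:9] → '<zac>'; at [9:14] → '<hux>'; at [14:19] → '<83f>'; at [19:22] → '<2>'.
Each match is replaced using the text its own group 1 captured.

'8khs[zac][hux][83f][2]9zau'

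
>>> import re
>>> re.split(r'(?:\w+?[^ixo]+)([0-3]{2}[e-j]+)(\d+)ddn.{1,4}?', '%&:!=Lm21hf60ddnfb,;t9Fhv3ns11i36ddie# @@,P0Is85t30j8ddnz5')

['%&:!=', '21hf', '60', 'b,;', '30j', '8', '5']

The pattern matches one or more of a word character (lazy), then one or more of any character except [ixo] (non-capturing group); then exactly 2 of a character in [0-3], then one or more of a character in [e-j] (captured); then one or more of a digit (captured); then the literal 'ddn', then 1 to 4 of any character (lazy).
Lazy quantifiers expand one character at a time until the remainder of the pattern can match.
Matches to split on: at [5:17] → 'Lm21hf60ddnf'; at [20:57] → 't9Fhv3ns11i36ddie# @@,P0Is85t30j8ddnz'.
The group in the pattern means `split` returns the separators' captures alongside the pieces.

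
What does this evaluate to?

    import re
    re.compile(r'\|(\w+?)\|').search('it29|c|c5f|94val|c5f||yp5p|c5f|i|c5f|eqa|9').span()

(4, 7)

`search` walks the string left to right and returns the first match it finds.
The match spans [4:7] → '|c|'.
Captured: group 1 = 'c'.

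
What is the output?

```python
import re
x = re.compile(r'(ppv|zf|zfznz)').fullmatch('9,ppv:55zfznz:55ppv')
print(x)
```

None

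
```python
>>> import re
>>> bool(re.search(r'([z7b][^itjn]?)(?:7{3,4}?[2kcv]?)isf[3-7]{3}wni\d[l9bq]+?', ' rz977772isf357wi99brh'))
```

False

Pattern: one of [z7b], then optionally any character except [itjn] (captured); then 3 to 4 of a literal '7' (lazy), then optionally one of [2kcv] (non-capturing group); then the literal 'isf', then exactly 3 of a character in [3-7], then the literal 'wni'; then a digit, then one or more of one of [l9bq] (lazy).
`re.search` tries every starting position until one works.
Here no position works, so the call returns None, and `bool(None)` is False.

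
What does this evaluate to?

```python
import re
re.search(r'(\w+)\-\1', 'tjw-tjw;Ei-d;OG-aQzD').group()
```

'tjw-tjw'

`\1` has to match the exact text group 1 already captured.
`re.search` tries every starting position until one works.
The match spans [0:7] → 'tjw-tjw'.
Captured: group 1 = 'tjw'.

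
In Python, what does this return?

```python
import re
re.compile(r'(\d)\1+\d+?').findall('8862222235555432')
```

`\1` is not a pattern — it's the concrete string captured by group 1, re-applied verbatim.
One capturing group, so `findall` returns just the captured substring from each match — 3 in all.

['8', '2', '5']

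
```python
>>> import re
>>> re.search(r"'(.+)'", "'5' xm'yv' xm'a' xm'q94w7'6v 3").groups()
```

`re.search` tries every starting position until one works.
The match spans [0:26] → "'5' xm'yv' xm'a' xm'q94w7'".
Captured: group 1 = "5' xm'yv' xm'a' xm'q94w7".

("5' xm'yv' xm'a' xm'q94w7",)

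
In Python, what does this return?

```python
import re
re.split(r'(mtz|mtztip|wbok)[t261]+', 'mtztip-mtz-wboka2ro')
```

Matches to split on: at [0:4] → 'mtzt'.
`re.split` interleaves the captured-group text with the surrounding fragments.

['', 'mtz', 'ip-mtz-wboka2ro']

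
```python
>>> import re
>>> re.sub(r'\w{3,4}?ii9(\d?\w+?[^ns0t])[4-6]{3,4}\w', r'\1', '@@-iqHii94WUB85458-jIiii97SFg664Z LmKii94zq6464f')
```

'@@-4WUB8-7SFg 4zq'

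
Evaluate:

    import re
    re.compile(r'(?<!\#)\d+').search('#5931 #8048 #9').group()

Because the assertion is negative and zero-width, positions next to the forbidden text are skipped.
`re.search` tries every starting position until one works.
The match spans [2:5] → '931'.

'931'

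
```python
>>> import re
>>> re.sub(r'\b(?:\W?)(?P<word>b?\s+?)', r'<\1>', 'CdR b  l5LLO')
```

`\1` in the replacement pulls in group 1's text for each match.

'CdR<b > l5LLO'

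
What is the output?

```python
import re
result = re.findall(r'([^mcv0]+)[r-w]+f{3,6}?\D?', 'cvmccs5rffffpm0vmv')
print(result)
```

['s5']

The pattern matches one or more of any character except [mcv0] (captured); then one or more of a character in [r-w], then 3 to 6 of a literal 'f' (lazy), then optionally a non-digit.
One capturing group, so `findall` returns just the captured substring from the one match — 1 in all.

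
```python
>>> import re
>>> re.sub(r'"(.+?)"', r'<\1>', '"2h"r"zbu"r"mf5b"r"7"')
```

A `+?`/`*?`/`{m,n}?` starts at its minimum and grows only as far as needed for what follows to match.
`\1` in the replacement pulls in group 1's text for each match.

'<2h>r<zbu>r<mf5b>r<7>'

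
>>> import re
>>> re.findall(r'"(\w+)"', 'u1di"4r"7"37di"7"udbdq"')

With a single group, `findall` returns only what that group captured — 3 items.

['4r', '37di', 'udbdq']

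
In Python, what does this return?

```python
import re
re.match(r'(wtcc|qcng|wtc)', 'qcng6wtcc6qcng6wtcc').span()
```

(0, 4)

`re.match` won't scan ahead — the pattern has to work from the very first character.
The match spans [0:4] → 'qcng'.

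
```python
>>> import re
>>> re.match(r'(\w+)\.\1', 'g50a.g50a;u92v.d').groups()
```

('g50a',)

`\1` is not a pattern — it's the concrete string captured by group 1, re-applied verbatim.
`re.match` only tries the pattern at the start of the string.
The match spans [0:9] → 'g50a.g50a'.
Captured: group 1 = 'g50a'.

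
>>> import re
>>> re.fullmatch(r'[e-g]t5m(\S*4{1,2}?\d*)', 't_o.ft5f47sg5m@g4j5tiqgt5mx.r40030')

None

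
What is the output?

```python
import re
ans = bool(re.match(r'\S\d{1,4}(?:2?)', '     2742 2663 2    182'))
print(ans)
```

False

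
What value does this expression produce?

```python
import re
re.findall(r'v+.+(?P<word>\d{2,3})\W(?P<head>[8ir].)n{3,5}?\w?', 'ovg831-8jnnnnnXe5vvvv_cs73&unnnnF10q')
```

[('31', '8j')]

This matches one or more of the literal 'v', then one or more of any character; then 2 to 3 of a digit (captured as 'word'); then a non-word character; then one of [8ir], then any character (captured as 'head'); then 3 to 5 of the literal 'n' (lazy), then optionally a word character.
`findall` packs the 2 group values into a tuple for every match.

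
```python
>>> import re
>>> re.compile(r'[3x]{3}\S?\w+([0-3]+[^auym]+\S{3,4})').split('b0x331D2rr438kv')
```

This matches exactly 3 of one of [3x], then optionally a non-whitespace character, then one or more of a word character; then one or more of a character in [0-3], then one or more of any character except [auym], then 3 to 4 of a non-whitespace character (captured).
Because the pattern has a capturing group, `split` also inserts each captured text between the pieces.

['b0', '2rr438kv', '']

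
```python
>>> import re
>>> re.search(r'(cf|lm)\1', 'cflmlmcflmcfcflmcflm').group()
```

'lmlm'

`\1` is not a pattern — it's the concrete string captured by group 1, re-applied verbatim.
`search` walks the string left to right and returns the first match it finds.
The match spans [2:6] → 'lmlm'.
Captured: group 1 = 'lm'.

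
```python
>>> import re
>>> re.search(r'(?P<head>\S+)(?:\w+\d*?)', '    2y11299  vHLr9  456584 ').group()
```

'2y11299'

This matches one or more of a non-whitespace character (captured as 'head'); then one or more of a word character, then zero or more of a digit (lazy) (non-capturing group).
`re.search` tries every starting position until one works.
The match spans [4:11] → '2y11299'.
Captured: group 1 = '2y1129'.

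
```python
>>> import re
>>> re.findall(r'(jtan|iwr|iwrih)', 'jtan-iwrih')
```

['jtan', 'iwr']

The regex engine tests alternatives in the order written; an earlier branch that matches wins even if a later one would match more.
Walking the string: at [0:4] match 'jtan', group 1 = 'jtan'; at [5:8] match 'iwr', group 1 = 'iwr'.
With a single group, `findall` returns only what that group captured — 2 items.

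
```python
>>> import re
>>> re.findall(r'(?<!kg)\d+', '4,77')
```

['4', '77']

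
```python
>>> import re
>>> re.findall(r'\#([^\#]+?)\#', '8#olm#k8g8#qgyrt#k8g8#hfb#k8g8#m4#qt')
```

Matches: at [1:6] match '#olm#', group 1 = 'olm'; at [10:17] match '#qgyrt#', group 1 = 'qgyrt'; at [21:26] match '#hfb#', group 1 = 'hfb'; at [30:34] match '#m4#', group 1 = 'm4'.
One capturing group, so `findall` returns just the captured substring from each match — 4 in all.

['olm', 'qgyrt', 'hfb', 'm4']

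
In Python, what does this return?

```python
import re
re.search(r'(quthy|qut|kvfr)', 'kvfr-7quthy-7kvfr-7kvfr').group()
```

Unlike `match`, `search` isn't anchored — it looks for the pattern anywhere in the string.
The match spans [0:4] → 'kvfr'.
Captured: group 1 = 'kvfr'.

'kvfr'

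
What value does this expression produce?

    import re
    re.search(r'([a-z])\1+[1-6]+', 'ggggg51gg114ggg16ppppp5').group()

'ggggg51'

After group 1 captures some text, `\1` only succeeds where that same text appears again.
The match spans [0:7] → 'ggggg51'.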